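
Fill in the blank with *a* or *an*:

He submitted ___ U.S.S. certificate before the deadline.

The indefinite article is chosen by the initial *sound* of the following word, not its spelling.
The initialism *U.S.S.* is read letter by letter; the first letter, U, is pronounced /juː/, which begins with a consonant sound.
So the article is *a*: He submitted a U.S.S. certificate before the deadline.

a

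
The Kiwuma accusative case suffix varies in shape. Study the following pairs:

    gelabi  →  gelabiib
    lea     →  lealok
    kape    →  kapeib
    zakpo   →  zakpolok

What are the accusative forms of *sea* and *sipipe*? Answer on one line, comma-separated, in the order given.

sealok, sipipeib

The suffix is conditioned by the last vowel: -ib when the last vowel of the stem is a front vowel (*gelabi*, *kape*); -lok when the last vowel of the stem is a back vowel (*lea*, *zakpo*).
Since the last vowel of *sea* is /a/ (a back vowel), it takes -lok, giving *sealok*.
*sipipe*: last vowel = /e/, a front vowel → -ib → *sipipeib*.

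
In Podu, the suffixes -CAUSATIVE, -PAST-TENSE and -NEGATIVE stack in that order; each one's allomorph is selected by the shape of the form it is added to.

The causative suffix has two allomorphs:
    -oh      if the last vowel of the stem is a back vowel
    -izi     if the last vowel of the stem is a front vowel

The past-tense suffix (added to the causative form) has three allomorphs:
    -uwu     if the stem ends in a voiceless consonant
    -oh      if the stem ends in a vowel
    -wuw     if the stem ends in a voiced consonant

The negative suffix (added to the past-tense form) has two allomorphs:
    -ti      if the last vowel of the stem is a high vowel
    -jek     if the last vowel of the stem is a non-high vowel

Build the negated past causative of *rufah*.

rufahohuwuti

*rufah* — last vowel /a/ (a back vowel) → -oh → *rufahoh*.
The causative form *rufahoh* — final sound /h/ (a voiceless consonant) → -uwu → *rufahohuwu*.
The past-tense form *rufahohuwu*: last vowel = /u/, a high vowel → -ti → *rufahohuwuti*.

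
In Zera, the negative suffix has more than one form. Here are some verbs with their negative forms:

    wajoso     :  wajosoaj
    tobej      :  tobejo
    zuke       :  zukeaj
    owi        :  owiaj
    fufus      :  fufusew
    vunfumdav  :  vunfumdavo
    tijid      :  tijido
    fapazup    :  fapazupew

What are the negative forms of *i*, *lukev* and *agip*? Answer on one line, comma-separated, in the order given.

iaj, lukevo, agipew

The alternation tracks the final sound of the stem — -ew when the stem ends in a voiceless consonant (*fufus*, *fapazup*); -o when the stem ends in a voiced consonant (*tobej*, *vunfumdav*, *tijid*); -aj when the stem ends in a vowel (*wajoso*, *zuke*, *owi*).
The final sound of *i* is /i/, which is a vowel, so the suffix is -aj, giving *iaj*.
*lukev*: final sound = /v/, a voiced consonant → -o → *lukevo*.
The final sound of *agip* is /p/, which is a voiceless consonant, so the suffix is -ew, giving *agipew*.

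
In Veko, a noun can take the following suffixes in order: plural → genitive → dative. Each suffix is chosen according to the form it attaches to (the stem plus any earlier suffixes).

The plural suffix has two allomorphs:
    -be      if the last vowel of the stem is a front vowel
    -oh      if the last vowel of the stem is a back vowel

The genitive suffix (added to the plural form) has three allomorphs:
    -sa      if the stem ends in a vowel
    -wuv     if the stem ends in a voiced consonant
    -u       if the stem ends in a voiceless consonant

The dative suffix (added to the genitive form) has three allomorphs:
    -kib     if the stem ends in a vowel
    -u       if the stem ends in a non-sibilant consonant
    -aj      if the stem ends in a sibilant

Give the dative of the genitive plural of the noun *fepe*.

*fepe* — last vowel /e/ (a front vowel) → -be → *fepebe*.
The final sound of the plural form *fepebe* is /e/, which is a vowel, so the genitive suffix is -sa, giving *fepebesa*.
Since the final sound of the genitive form *fepebesa* is /a/ (a vowel), it takes -kib, giving *fepebesakib*.

fepebesakib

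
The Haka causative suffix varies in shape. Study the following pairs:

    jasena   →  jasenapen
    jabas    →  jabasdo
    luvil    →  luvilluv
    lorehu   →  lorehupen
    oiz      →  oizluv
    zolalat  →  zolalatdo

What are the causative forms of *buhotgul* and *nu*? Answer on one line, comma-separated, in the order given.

buhotgulluv, nupen

The alternation tracks the final sound of the stem — -do when the stem ends in a voiceless consonant (*jabas*, *zolalat*); -luv when the stem ends in a voiced consonant (*luvil*, *oiz*); -pen when the stem ends in a vowel (*jasena*, *lorehu*).
*buhotgul* — final sound /l/ (a voiced consonant) → -luv → *buhotgulluv*.
*nu*: final sound = /u/, a vowel → -pen → *nupen*.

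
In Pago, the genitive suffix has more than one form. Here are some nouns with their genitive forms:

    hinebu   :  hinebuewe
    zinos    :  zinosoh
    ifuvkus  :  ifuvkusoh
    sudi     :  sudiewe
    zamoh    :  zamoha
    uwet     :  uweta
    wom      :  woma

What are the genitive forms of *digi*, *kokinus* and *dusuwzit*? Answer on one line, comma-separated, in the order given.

The alternation tracks the final sound of the stem — -oh when the stem ends in a sibilant (*zinos*, *ifuvkus*); -a when the stem ends in a non-sibilant consonant (*zamoh*, *uwet*, *wom*); -ewe when the stem ends in a vowel (*hinebu*, *sudi*).
Since the final sound of *digi* is /i/ (a vowel), it takes -ewe, giving *digiewe*.
The final sound of *kokinus* is /s/, which is a sibilant, so the suffix is -oh, giving *kokinusoh*.
*dusuwzit*: final sound = /t/, a non-sibilant consonant → -a → *dusuwzita*.

digiewe, kokinusoh, dusuwzita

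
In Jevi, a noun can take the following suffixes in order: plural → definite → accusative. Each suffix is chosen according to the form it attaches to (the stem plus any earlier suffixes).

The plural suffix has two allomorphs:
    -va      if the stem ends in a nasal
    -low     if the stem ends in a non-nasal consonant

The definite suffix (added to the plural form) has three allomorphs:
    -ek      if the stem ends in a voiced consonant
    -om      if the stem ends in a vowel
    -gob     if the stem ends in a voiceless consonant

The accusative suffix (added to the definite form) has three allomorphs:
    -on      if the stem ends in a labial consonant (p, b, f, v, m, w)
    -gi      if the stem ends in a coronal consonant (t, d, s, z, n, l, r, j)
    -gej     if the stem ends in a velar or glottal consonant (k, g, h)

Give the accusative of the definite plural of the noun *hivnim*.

hivnimvaomon

*hivnim*: final consonant = /m/, a nasal → -va → *hivnimva*.
Since the final sound of the plural form *hivnimva* is /a/ (a vowel), it takes -om, giving *hivnimvaom*.
Since the final consonant of the definite form *hivnimvaom* is /m/ (labial), it takes -on, giving *hivnimvaomon*.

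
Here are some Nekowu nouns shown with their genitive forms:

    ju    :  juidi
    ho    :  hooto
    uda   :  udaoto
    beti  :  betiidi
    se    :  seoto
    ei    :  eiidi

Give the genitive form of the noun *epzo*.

epzooto

Looking at the last vowel of each stem: -idi when the last vowel of the stem is a high vowel (*ju*, *beti*, *ei*); -oto when the last vowel of the stem is a non-high vowel (*ho*, *uda*, *se*).
*epzo* — last vowel /o/ (a non-high vowel) → -oto → *epzooto*.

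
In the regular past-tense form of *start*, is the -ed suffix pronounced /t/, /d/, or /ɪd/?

The stem *start* ends in /t/ or /d/.
The -ed suffix is realized as /ɪd/ after /t, d/; as /t/ after other voiceless consonants; and as /d/ after other voiced sounds.
So -ed on *start* is pronounced /ɪd/.

/ɪd/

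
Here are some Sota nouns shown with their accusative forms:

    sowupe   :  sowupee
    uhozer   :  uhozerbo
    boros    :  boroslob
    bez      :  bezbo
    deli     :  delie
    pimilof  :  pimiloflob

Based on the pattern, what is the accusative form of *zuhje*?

zuhjee

The suffix is conditioned by the final sound: -lob when the stem ends in a voiceless consonant (*boros*, *pimilof*); -bo when the stem ends in a voiced consonant (*uhozer*, *bez*); -e when the stem ends in a vowel (*sowupe*, *deli*).
*zuhje*: final sound = /e/, a vowel → -e → *zuhjee*.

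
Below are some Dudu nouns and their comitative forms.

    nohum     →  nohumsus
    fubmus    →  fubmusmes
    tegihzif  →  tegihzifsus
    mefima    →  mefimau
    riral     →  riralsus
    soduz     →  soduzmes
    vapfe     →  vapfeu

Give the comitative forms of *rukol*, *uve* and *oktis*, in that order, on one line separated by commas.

rukolsus, uveu, oktismes

Looking at the final sound of each stem: -mes when the stem ends in a sibilant (*fubmus*, *soduz*); -sus when the stem ends in a non-sibilant consonant (*nohum*, *tegihzif*, *riral*); -u when the stem ends in a vowel (*mefima*, *vapfe*).
*rukol* — final sound /l/ (a non-sibilant consonant) → -sus → *rukolsus*.
*uve*: final sound = /e/, a vowel → -u → *uveu*.
*oktis*: final sound = /s/, a sibilant → -mes → *oktismes*.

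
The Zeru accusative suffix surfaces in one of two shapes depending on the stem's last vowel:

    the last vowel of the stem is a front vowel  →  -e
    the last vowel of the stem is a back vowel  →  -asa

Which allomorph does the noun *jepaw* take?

-asa

*jepaw*: last vowel = /a/, a back vowel → -asa.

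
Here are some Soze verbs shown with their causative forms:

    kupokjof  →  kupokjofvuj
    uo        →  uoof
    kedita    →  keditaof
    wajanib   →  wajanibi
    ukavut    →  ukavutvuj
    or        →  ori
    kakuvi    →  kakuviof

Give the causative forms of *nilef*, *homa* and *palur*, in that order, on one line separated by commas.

Looking at the final sound of each stem: -vuj when the stem ends in a voiceless consonant (*kupokjof*, *ukavut*); -i when the stem ends in a voiced consonant (*wajanib*, *or*); -of when the stem ends in a vowel (*uo*, *kedita*, *kakuvi*).
Since the final sound of *nilef* is /f/ (a voiceless consonant), it takes -vuj, giving *nilefvuj*.
*homa* — final sound /a/ (a vowel) → -of → *homaof*.
Since the final sound of *palur* is /r/ (a voiced consonant), it takes -i, giving *paluri*.

nilefvuj, homaof, paluri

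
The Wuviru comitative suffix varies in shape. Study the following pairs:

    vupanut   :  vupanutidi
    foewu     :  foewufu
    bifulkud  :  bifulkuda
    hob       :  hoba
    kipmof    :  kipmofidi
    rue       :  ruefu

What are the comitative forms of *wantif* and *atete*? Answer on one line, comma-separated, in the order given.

wantifidi, atetefu

The alternation tracks the final sound of the stem — -idi when the stem ends in a voiceless consonant (*vupanut*, *kipmof*); -a when the stem ends in a voiced consonant (*bifulkud*, *hob*); -fu when the stem ends in a vowel (*foewu*, *rue*).
*wantif*: final sound = /f/, a voiceless consonant → -idi → *wantifidi*.
The final sound of *atete* is /e/, which is a vowel, so the suffix is -fu, giving *atetefu*.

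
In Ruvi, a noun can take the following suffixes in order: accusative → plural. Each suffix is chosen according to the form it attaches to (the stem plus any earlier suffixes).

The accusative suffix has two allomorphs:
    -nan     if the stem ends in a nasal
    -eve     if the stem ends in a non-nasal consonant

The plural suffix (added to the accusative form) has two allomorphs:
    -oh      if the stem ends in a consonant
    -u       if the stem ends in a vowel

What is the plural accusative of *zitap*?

zitapeveu

*zitap*: final consonant = /p/, non-nasal → -eve → *zitapeve*.
Since the final sound of the accusative form *zitapeve* is /e/ (a vowel), it takes -u, giving *zitapeveu*.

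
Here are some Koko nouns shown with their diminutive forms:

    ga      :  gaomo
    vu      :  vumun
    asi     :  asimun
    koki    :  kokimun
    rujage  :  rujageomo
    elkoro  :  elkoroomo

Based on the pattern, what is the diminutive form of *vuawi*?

vuawimun

The alternation tracks the last vowel of the stem — -mun when the last vowel of the stem is a high vowel (*vu*, *asi*, *koki*); -omo when the last vowel of the stem is a non-high vowel (*ga*, *rujage*, *elkoro*).
The last vowel of *vuawi* is /i/, which is a high vowel, so the suffix is -mun, giving *vuawimun*.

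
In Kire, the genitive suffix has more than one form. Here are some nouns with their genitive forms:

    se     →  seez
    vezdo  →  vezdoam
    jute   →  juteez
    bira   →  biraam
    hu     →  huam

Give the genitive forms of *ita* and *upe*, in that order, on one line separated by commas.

itaam, upeez

The suffix is conditioned by the last vowel: -ez when the last vowel of the stem is a front vowel (*se*, *jute*); -am when the last vowel of the stem is a back vowel (*vezdo*, *bira*, *hu*).
*ita*: last vowel = /a/, a back vowel → -am → *itaam*.
Since the last vowel of *upe* is /e/ (a front vowel), it takes -ez, giving *upeez*.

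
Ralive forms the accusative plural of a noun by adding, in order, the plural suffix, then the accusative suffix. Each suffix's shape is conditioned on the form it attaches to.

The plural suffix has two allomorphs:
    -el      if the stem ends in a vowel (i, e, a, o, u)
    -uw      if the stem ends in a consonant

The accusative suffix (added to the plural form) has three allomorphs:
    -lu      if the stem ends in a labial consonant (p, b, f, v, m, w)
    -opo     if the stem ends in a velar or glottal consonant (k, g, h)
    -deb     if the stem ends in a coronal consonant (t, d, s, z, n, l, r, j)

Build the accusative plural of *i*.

ieldeb

Since the final sound of *i* is /i/ (a vowel), it takes -el, giving *iel*.
Since the final consonant of the plural form *iel* is /l/ (coronal), it takes -deb, giving *ieldeb*.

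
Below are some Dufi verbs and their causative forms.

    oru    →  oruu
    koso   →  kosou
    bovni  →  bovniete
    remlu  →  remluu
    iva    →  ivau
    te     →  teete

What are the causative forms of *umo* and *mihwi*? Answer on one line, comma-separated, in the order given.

umou, mihwiete

The alternation tracks the last vowel of the stem — -ete when the last vowel of the stem is a front vowel (*bovni*, *te*); -u when the last vowel of the stem is a back vowel (*oru*, *koso*, *remlu*, *iva*).
The last vowel of *umo* is /o/, which is a back vowel, so the suffix is -u, giving *umou*.
Since the last vowel of *mihwi* is /i/ (a front vowel), it takes -ete, giving *mihwiete*.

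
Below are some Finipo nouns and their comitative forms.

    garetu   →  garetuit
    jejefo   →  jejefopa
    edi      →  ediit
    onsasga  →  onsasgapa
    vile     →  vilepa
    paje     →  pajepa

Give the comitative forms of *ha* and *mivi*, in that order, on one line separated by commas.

The alternation tracks the last vowel of the stem — -it when the last vowel of the stem is a high vowel (*garetu*, *edi*); -pa when the last vowel of the stem is a non-high vowel (*jejefo*, *onsasga*, *vile*, *paje*).
The last vowel of *ha* is /a/, which is a non-high vowel, so the suffix is -pa, giving *hapa*.
*mivi* — last vowel /i/ (a high vowel) → -it → *miviit*.

hapa, miviit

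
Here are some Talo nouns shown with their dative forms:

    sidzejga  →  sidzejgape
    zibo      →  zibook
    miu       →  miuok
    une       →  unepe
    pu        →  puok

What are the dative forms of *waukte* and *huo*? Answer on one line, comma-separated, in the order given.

wauktepe, huook

Looking at the last vowel of each stem: -ok when the last vowel of the stem is a rounded vowel (*zibo*, *miu*, *pu*); -pe when the last vowel of the stem is an unrounded vowel (*sidzejga*, *une*).
The last vowel of *waukte* is /e/, which is an unrounded vowel, so the suffix is -pe, giving *wauktepe*.
Since the last vowel of *huo* is /o/ (a rounded vowel), it takes -ok, giving *huook*.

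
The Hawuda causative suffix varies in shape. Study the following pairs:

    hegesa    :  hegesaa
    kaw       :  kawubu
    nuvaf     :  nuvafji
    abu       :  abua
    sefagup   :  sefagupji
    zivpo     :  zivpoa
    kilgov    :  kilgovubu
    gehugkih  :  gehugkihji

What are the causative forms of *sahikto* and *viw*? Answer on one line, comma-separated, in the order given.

The pattern is voicing of the final sound: -ji when the stem ends in a voiceless consonant (*nuvaf*, *sefagup*, *gehugkih*); -ubu when the stem ends in a voiced consonant (*kaw*, *kilgov*); -a when the stem ends in a vowel (*hegesa*, *abu*, *zivpo*).
Since the final sound of *sahikto* is /o/ (a vowel), it takes -a, giving *sahiktoa*.
*viw* — final sound /w/ (a voiced consonant) → -ubu → *viwubu*.

sahiktoa, viwubu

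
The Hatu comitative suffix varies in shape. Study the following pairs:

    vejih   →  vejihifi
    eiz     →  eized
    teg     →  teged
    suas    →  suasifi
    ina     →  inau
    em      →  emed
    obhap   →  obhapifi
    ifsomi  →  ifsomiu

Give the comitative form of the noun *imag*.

The suffix is conditioned by the final sound: -ifi when the stem ends in a voiceless consonant (*vejih*, *suas*, *obhap*); -ed when the stem ends in a voiced consonant (*eiz*, *teg*, *em*); -u when the stem ends in a vowel (*ina*, *ifsomi*).
Since the final sound of *imag* is /g/ (a voiced consonant), it takes -ed, giving *imaged*.

imaged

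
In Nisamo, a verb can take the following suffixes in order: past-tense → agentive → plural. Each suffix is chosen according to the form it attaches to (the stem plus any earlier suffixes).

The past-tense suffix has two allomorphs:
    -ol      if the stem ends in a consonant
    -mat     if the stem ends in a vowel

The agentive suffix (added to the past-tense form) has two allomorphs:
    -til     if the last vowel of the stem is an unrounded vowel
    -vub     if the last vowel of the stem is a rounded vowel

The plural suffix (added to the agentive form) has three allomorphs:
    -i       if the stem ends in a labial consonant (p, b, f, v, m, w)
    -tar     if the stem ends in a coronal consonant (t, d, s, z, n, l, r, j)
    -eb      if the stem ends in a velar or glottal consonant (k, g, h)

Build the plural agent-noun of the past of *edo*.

The final sound of *edo* is /o/, which is a vowel, so the past-tense suffix is -mat, giving *edomat*.
Since the last vowel of the past-tense form *edomat* is /a/ (an unrounded vowel), it takes -til, giving *edomattil*.
The agentive form *edomattil* — final consonant /l/ (coronal) → -tar → *edomattiltar*.

edomattiltar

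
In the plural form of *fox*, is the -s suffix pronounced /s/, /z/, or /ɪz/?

The stem *fox* ends in a sibilant (/s, z, ʃ, ʒ, tʃ, dʒ/).
The plural suffix surfaces as /ɪz/ after sibilants, /s/ after other voiceless consonants, and /z/ after other voiced sounds.
So the plural -s on *fox* is pronounced /ɪz/.

/ɪz/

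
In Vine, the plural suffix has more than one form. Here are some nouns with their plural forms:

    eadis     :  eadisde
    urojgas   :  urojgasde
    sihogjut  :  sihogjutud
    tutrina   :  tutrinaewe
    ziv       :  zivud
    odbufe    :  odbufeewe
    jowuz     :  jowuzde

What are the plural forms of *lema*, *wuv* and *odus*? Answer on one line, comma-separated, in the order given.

lemaewe, wuvud, odusde

The alternation tracks the final sound of the stem — -de when the stem ends in a sibilant (*eadis*, *urojgas*, *jowuz*); -ud when the stem ends in a non-sibilant consonant (*sihogjut*, *ziv*); -ewe when the stem ends in a vowel (*tutrina*, *odbufe*).
The final sound of *lema* is /a/, which is a vowel, so the suffix is -ewe, giving *lemaewe*.
*wuv*: final sound = /v/, a non-sibilant consonant → -ud → *wuvud*.
The final sound of *odus* is /s/, which is a sibilant, so the suffix is -de, giving *odusde*.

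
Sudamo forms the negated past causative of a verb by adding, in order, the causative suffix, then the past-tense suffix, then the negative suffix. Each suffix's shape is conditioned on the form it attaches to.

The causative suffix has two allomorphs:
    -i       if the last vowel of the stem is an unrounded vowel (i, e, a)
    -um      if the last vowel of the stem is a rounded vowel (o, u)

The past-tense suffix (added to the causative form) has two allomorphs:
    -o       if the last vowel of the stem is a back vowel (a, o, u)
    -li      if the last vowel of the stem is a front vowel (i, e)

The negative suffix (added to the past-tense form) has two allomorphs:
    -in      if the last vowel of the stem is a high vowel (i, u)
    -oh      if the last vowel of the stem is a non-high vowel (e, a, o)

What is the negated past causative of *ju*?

juumooh

The last vowel of *ju* is /u/, which is a rounded vowel, so the causative suffix is -um, giving *juum*.
The causative form *juum*: last vowel = /u/, a back vowel → -o → *juumo*.
The last vowel of the past-tense form *juumo* is /o/, which is a non-high vowel, so the negative suffix is -oh, giving *juumooh*.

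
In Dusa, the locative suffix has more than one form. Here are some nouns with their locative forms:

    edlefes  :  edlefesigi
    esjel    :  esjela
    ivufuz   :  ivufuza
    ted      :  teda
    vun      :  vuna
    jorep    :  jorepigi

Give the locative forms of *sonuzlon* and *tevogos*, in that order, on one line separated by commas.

The alternation tracks the final consonant of the stem — -igi when the stem ends in a voiceless consonant (*edlefes*, *jorep*); -a when the stem ends in a voiced consonant (*esjel*, *ivufuz*, *ted*, *vun*).
*sonuzlon*: final consonant = /n/, voiced → -a → *sonuzlona*.
Since the final consonant of *tevogos* is /s/ (voiceless), it takes -igi, giving *tevogosigi*.

sonuzlona, tevogosigi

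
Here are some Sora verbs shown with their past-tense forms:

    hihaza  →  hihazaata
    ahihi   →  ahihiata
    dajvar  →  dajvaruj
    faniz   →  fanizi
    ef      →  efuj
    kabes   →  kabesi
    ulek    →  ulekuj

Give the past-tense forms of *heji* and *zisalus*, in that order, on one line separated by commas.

The alternation tracks the final sound of the stem — -i when the stem ends in a sibilant (*faniz*, *kabes*); -uj when the stem ends in a non-sibilant consonant (*dajvar*, *ef*, *ulek*); -ata when the stem ends in a vowel (*hihaza*, *ahihi*).
*heji* — final sound /i/ (a vowel) → -ata → *hejiata*.
The final sound of *zisalus* is /s/, which is a sibilant, so the suffix is -i, giving *zisalusi*.

hejiata, zisalusi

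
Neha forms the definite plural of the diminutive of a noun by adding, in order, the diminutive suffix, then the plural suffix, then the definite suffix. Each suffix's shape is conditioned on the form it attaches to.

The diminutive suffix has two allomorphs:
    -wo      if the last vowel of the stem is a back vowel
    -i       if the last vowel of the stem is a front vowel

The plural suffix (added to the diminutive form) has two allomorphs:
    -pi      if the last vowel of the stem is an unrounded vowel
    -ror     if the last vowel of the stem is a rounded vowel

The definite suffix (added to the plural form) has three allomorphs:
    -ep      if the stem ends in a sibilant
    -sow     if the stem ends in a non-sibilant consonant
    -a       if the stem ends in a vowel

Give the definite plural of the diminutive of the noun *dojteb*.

dojtebipia

*dojteb* — last vowel /e/ (a front vowel) → -i → *dojtebi*.
The diminutive form *dojtebi*: last vowel = /i/, an unrounded vowel → -pi → *dojtebipi*.
The plural form *dojtebipi* — final sound /i/ (a vowel) → -a → *dojtebipia*.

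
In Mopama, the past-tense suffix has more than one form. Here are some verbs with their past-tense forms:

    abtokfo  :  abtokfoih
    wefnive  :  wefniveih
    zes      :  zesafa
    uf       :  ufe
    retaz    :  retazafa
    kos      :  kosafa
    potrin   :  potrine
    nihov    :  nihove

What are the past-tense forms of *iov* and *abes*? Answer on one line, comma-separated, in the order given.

The alternation tracks the final sound of the stem — -afa when the stem ends in a sibilant (*zes*, *retaz*, *kos*); -e when the stem ends in a non-sibilant consonant (*uf*, *potrin*, *nihov*); -ih when the stem ends in a vowel (*abtokfo*, *wefnive*).
*iov* — final sound /v/ (a non-sibilant consonant) → -e → *iove*.
*abes* — final sound /s/ (a sibilant) → -afa → *abesafa*.

iove, abesafa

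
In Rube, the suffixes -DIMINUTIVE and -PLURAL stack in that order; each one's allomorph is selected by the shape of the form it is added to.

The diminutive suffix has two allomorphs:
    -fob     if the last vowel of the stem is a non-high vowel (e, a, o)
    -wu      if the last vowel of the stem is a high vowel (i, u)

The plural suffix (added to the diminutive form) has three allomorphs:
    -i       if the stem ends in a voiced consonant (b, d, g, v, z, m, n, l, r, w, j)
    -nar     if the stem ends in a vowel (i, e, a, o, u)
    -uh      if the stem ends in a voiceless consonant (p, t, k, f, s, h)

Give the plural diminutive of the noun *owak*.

*owak* — last vowel /a/ (a non-high vowel) → -fob → *owakfob*.
The final sound of the diminutive form *owakfob* is /b/, which is a voiced consonant, so the plural suffix is -i, giving *owakfobi*.

owakfobi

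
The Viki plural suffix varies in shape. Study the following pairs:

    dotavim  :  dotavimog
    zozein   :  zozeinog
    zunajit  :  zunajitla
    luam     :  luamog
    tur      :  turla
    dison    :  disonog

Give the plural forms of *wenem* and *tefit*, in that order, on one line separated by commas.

wenemog, tefitla

The suffix is conditioned by the final consonant: -og when the stem ends in a nasal (*dotavim*, *zozein*, *luam*, *dison*); -la when the stem ends in a non-nasal consonant (*zunajit*, *tur*).
The final consonant of *wenem* is /m/, which is a nasal, so the suffix is -og, giving *wenemog*.
Since the final consonant of *tefit* is /t/ (non-nasal), it takes -la, giving *tefitla*.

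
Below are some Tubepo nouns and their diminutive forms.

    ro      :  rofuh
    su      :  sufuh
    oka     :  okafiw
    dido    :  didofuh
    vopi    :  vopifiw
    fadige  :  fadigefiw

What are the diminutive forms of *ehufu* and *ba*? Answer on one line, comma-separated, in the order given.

Looking at the last vowel of each stem: -fuh when the last vowel of the stem is a rounded vowel (*ro*, *su*, *dido*); -fiw when the last vowel of the stem is an unrounded vowel (*oka*, *vopi*, *fadige*).
*ehufu* — last vowel /u/ (a rounded vowel) → -fuh → *ehufufuh*.
*ba* — last vowel /a/ (an unrounded vowel) → -fiw → *bafiw*.

ehufufuh, bafiw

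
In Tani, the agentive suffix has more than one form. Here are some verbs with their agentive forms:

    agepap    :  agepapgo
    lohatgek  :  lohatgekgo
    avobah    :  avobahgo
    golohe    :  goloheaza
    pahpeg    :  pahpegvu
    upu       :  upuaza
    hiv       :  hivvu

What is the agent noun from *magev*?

magevvu

The pattern is voicing of the final sound: -go when the stem ends in a voiceless consonant (*agepap*, *lohatgek*, *avobah*); -vu when the stem ends in a voiced consonant (*pahpeg*, *hiv*); -aza when the stem ends in a vowel (*golohe*, *upu*).
Since the final sound of *magev* is /v/ (a voiced consonant), it takes -vu, giving *magevvu*.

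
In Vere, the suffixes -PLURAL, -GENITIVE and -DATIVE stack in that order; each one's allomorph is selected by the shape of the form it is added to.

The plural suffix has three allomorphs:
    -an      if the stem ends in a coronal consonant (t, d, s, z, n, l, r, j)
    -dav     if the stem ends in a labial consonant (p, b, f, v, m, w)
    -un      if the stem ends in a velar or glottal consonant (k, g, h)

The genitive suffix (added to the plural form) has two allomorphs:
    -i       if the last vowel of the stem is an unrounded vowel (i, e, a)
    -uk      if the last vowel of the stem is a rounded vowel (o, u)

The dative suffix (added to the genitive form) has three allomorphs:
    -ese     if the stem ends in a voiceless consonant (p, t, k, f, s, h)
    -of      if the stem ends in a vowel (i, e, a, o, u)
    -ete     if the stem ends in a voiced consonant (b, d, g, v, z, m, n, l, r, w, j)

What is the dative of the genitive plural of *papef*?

The final consonant of *papef* is /f/, which is labial, so the plural suffix is -dav, giving *papefdav*.
The plural form *papefdav*: last vowel = /a/, an unrounded vowel → -i → *papefdavi*.
The genitive form *papefdavi* — final sound /i/ (a vowel) → -of → *papefdaviof*.

papefdaviof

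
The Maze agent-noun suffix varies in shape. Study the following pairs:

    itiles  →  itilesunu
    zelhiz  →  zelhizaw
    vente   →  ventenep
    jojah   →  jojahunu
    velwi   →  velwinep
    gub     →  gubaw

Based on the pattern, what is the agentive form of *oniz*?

onizaw

The suffix is conditioned by the final sound: -unu when the stem ends in a voiceless consonant (*itiles*, *jojah*); -aw when the stem ends in a voiced consonant (*zelhiz*, *gub*); -nep when the stem ends in a vowel (*vente*, *velwi*).
*oniz* — final sound /z/ (a voiced consonant) → -aw → *onizaw*.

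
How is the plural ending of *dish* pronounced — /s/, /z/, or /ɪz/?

The stem *dish* ends in a sibilant (/s, z, ʃ, ʒ, tʃ, dʒ/).
The plural suffix surfaces as /ɪz/ after sibilants, /s/ after other voiceless consonants, and /z/ after other voiced sounds.
So the plural -s on *dish* is pronounced /ɪz/.

/ɪz/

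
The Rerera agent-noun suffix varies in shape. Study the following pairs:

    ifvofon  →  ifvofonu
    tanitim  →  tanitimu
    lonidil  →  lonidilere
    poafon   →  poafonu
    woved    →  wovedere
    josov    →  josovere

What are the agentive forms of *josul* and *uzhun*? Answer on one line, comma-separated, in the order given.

josulere, uzhunu

Looking at the final consonant of each stem: -u when the stem ends in a nasal (*ifvofon*, *tanitim*, *poafon*); -ere when the stem ends in a non-nasal consonant (*lonidil*, *woved*, *josov*).
The final consonant of *josul* is /l/, which is non-nasal, so the suffix is -ere, giving *josulere*.
The final consonant of *uzhun* is /n/, which is a nasal, so the suffix is -u, giving *uzhunu*.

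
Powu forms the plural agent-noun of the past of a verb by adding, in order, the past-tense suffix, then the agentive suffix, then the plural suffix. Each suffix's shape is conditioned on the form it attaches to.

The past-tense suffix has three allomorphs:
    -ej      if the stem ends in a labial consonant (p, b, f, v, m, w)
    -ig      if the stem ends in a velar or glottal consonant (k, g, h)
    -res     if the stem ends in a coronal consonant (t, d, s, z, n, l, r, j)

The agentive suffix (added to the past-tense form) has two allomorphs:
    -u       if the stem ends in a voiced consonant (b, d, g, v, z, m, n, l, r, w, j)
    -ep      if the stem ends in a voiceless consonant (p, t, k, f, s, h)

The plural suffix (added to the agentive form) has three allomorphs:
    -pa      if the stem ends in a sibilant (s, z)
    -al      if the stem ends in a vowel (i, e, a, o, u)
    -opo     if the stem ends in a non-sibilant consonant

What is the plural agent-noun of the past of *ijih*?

The final consonant of *ijih* is /h/, which is velar/glottal, so the past-tense suffix is -ig, giving *ijihig*.
The final consonant of the past-tense form *ijihig* is /g/, which is voiced, so the agentive suffix is -u, giving *ijihigu*.
The final sound of the agentive form *ijihigu* is /u/, which is a vowel, so the plural suffix is -al, giving *ijihigual*.

ijihigual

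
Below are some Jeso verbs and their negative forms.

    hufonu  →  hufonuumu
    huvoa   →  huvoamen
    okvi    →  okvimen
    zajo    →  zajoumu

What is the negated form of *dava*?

The alternation tracks the last vowel of the stem — -umu when the last vowel of the stem is a rounded vowel (*hufonu*, *zajo*); -men when the last vowel of the stem is an unrounded vowel (*huvoa*, *okvi*).
*dava* — last vowel /a/ (an unrounded vowel) → -men → *davamen*.

davamen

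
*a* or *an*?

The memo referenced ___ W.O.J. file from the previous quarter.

a

The indefinite article is chosen by the initial *sound* of the following word, not its spelling.
The initialism *W.O.J.* is read letter by letter; the first letter, W, is pronounced /ˈdʌbəl.juː/, which begins with a consonant sound.
So the article is *a*: The memo referenced a W.O.J. file from the previous quarter.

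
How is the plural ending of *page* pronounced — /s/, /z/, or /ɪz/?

The stem *page* ends in a sibilant (/s, z, ʃ, ʒ, tʃ, dʒ/).
The plural suffix surfaces as /ɪz/ after sibilants, /s/ after other voiceless consonants, and /z/ after other voiced sounds.
So the plural -s on *page* is pronounced /ɪz/.

/ɪz/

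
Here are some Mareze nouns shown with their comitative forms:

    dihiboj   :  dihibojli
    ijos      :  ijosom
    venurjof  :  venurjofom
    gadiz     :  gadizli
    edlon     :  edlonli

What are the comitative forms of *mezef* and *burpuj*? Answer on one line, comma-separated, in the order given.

mezefom, burpujli

Looking at the final consonant of each stem: -om when the stem ends in a voiceless consonant (*ijos*, *venurjof*); -li when the stem ends in a voiced consonant (*dihiboj*, *gadiz*, *edlon*).
*mezef*: final consonant = /f/, voiceless → -om → *mezefom*.
*burpuj*: final consonant = /j/, voiced → -li → *burpujli*.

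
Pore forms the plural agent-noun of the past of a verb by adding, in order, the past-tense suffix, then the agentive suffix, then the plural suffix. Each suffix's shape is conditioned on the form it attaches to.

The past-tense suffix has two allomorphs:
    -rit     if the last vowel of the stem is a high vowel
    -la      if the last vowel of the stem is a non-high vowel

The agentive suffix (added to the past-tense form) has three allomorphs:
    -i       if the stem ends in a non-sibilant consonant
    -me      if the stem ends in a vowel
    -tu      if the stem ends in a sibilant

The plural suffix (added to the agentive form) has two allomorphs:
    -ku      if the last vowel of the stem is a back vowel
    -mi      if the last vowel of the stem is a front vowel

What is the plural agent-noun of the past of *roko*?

The last vowel of *roko* is /o/, which is a non-high vowel, so the past-tense suffix is -la, giving *rokola*.
Since the final sound of the past-tense form *rokola* is /a/ (a vowel), it takes -me, giving *rokolame*.
Since the last vowel of the agentive form *rokolame* is /e/ (a front vowel), it takes -mi, giving *rokolamemi*.

rokolamemi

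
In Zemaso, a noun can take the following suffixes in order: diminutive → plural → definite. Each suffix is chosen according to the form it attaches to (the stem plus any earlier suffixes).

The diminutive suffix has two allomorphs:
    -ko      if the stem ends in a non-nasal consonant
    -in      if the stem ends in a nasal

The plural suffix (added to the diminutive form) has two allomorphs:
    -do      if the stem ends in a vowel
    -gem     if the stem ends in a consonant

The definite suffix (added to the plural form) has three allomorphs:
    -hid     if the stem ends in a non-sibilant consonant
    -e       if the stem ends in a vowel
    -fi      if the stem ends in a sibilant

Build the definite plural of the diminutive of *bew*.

bewkodoe

The final consonant of *bew* is /w/, which is non-nasal, so the diminutive suffix is -ko, giving *bewko*.
The diminutive form *bewko*: final sound = /o/, a vowel → -do → *bewkodo*.
The plural form *bewkodo* — final sound /o/ (a vowel) → -e → *bewkodoe*.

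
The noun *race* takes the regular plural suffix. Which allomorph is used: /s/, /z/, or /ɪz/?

The stem *race* ends in a sibilant (/s, z, ʃ, ʒ, tʃ, dʒ/).
The plural suffix surfaces as /ɪz/ after sibilants, /s/ after other voiceless consonants, and /z/ after other voiced sounds.
So the plural -s on *race* is pronounced /ɪz/.

/ɪz/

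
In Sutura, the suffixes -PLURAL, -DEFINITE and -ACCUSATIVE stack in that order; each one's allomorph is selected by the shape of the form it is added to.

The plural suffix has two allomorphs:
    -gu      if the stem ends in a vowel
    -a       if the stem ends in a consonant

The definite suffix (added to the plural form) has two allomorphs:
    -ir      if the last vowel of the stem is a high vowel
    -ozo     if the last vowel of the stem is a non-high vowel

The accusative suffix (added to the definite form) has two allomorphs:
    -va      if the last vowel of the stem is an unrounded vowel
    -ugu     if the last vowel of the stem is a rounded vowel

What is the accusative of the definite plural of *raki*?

The final sound of *raki* is /i/, which is a vowel, so the plural suffix is -gu, giving *rakigu*.
The plural form *rakigu* — last vowel /u/ (a high vowel) → -ir → *rakiguir*.
The definite form *rakiguir*: last vowel = /i/, an unrounded vowel → -va → *rakiguirva*.

rakiguirva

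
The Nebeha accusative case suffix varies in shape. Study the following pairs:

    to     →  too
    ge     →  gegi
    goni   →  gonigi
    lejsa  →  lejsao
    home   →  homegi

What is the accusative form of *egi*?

egigi

The suffix is conditioned by the last vowel: -gi when the last vowel of the stem is a front vowel (*ge*, *goni*, *home*); -o when the last vowel of the stem is a back vowel (*to*, *lejsa*).
*egi*: last vowel = /i/, a front vowel → -gi → *egigi*.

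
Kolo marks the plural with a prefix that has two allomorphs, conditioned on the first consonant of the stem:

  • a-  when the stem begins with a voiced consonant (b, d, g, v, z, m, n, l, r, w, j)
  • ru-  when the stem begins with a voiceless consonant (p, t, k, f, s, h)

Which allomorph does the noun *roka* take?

*roka*: first consonant = /r/, voiced → a-.

a-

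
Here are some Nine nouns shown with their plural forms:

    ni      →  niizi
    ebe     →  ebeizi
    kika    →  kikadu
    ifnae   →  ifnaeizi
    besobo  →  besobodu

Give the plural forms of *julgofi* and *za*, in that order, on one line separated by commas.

julgofiizi, zadu

The pattern is front/back vowel harmony: -izi when the last vowel of the stem is a front vowel (*ni*, *ebe*, *ifnae*); -du when the last vowel of the stem is a back vowel (*kika*, *besobo*).
*julgofi* — last vowel /i/ (a front vowel) → -izi → *julgofiizi*.
*za* — last vowel /a/ (a back vowel) → -du → *zadu*.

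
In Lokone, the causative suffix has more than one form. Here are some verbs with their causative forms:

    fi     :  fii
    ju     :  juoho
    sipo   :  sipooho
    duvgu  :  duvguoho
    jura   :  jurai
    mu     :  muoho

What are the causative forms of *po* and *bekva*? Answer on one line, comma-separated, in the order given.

The pattern is rounding harmony: -oho when the last vowel of the stem is a rounded vowel (*ju*, *sipo*, *duvgu*, *mu*); -i when the last vowel of the stem is an unrounded vowel (*fi*, *jura*).
*po*: last vowel = /o/, a rounded vowel → -oho → *pooho*.
The last vowel of *bekva* is /a/, which is an unrounded vowel, so the suffix is -i, giving *bekvai*.

pooho, bekvai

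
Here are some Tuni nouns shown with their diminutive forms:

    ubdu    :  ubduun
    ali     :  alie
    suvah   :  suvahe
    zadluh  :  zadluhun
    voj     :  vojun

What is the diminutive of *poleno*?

The suffix is conditioned by the last vowel: -un when the last vowel of the stem is a rounded vowel (*ubdu*, *zadluh*, *voj*); -e when the last vowel of the stem is an unrounded vowel (*ali*, *suvah*).
Since the last vowel of *poleno* is /o/ (a rounded vowel), it takes -un, giving *polenoun*.

polenoun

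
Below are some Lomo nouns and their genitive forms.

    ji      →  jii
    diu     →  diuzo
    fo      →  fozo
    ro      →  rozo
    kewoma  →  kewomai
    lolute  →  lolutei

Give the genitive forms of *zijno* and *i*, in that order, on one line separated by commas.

Looking at the last vowel of each stem: -zo when the last vowel of the stem is a rounded vowel (*diu*, *fo*, *ro*); -i when the last vowel of the stem is an unrounded vowel (*ji*, *kewoma*, *lolute*).
*zijno*: last vowel = /o/, a rounded vowel → -zo → *zijnozo*.
The last vowel of *i* is /i/, which is an unrounded vowel, so the suffix is -i, giving *ii*.

zijnozo, ii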